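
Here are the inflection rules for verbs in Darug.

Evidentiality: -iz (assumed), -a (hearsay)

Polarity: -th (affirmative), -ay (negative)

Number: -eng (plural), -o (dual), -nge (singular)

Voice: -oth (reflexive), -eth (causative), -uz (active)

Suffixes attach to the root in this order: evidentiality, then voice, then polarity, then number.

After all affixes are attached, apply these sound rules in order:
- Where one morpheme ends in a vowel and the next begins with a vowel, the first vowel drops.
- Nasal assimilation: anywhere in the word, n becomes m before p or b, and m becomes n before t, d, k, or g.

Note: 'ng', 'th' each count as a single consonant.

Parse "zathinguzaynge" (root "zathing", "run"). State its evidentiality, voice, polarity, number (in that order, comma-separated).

hearsay, active, negative, singular

Segment: zathing-a-uz-ay-nge.
evidentiality: -a → hearsay.
voice: -uz → active.
polarity: -ay → negative.
number: -nge → singular.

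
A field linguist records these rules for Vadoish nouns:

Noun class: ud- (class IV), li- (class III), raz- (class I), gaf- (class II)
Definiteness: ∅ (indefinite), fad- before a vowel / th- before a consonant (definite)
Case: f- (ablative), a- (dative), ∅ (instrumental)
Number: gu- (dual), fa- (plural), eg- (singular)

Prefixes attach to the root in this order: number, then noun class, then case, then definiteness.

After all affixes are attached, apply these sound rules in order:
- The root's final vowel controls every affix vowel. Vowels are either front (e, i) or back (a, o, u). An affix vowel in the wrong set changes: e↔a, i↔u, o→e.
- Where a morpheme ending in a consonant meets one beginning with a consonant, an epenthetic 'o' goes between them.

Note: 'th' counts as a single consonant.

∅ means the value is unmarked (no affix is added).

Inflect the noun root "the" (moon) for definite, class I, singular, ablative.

Attach number singular eg- → egthe.
Attach noun class class I raz- → razegthe.
Attach case ablative f- → frazegthe.
Attach definiteness definite th- (before consonant 'f') → thfrazegthe.
Apply vowel harmony: thfrazegthe → thfrezegthe.
Apply epenthesis: thfrezegthe → thoforezegothe.

thoforezegothe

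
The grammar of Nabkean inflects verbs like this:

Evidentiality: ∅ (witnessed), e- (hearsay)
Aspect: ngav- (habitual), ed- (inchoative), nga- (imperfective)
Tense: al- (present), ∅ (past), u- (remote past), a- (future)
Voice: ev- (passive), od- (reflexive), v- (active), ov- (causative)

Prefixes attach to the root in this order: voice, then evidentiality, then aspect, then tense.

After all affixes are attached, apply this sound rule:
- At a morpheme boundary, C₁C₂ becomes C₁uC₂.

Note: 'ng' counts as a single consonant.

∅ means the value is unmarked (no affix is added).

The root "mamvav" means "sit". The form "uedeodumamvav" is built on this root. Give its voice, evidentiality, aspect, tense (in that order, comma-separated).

Segment: u-ed-e-od-mamvav.
voice: od- → reflexive.
evidentiality: e- → hearsay.
aspect: ed- → inchoative.
tense: u- → remote past.

reflexive, hearsay, inchoative, remote past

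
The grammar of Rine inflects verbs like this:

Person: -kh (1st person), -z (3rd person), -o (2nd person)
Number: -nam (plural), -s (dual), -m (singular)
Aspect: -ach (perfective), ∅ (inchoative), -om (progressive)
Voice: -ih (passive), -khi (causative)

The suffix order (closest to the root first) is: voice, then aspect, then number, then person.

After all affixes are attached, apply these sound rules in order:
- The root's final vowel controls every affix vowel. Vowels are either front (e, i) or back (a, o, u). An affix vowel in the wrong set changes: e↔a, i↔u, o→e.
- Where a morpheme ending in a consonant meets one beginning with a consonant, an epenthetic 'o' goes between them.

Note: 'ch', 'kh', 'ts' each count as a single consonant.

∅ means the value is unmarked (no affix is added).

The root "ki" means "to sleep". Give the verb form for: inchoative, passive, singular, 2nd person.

kiihome

Attach voice passive -ih → kiih.
aspect = inchoative: zero marking, form stays kiih.
Attach number singular -m → kiihm.
Attach person 2nd person -o → kiihmo.
Apply vowel harmony: kiihmo → kiihme.
Apply epenthesis: kiihme → kiihome.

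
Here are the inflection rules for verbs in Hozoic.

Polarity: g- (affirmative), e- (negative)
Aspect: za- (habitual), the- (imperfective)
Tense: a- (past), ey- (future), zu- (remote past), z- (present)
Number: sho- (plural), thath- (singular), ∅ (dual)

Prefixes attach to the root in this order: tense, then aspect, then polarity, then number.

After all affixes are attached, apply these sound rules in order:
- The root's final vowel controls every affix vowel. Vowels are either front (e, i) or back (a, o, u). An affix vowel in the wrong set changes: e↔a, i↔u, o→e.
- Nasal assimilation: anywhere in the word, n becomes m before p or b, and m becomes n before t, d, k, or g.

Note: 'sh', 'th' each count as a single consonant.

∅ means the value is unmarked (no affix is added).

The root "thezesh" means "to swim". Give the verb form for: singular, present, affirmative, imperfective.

Attach tense present z- → zthezesh.
Attach aspect imperfective the- → thezthezesh.
Attach polarity affirmative g- → gthezthezesh.
Attach number singular thath- → thathgthezthezesh.
Apply vowel harmony: thathgthezthezesh → thethgthezthezesh.
Nasal assimilation: no change.

thethgthezthezesh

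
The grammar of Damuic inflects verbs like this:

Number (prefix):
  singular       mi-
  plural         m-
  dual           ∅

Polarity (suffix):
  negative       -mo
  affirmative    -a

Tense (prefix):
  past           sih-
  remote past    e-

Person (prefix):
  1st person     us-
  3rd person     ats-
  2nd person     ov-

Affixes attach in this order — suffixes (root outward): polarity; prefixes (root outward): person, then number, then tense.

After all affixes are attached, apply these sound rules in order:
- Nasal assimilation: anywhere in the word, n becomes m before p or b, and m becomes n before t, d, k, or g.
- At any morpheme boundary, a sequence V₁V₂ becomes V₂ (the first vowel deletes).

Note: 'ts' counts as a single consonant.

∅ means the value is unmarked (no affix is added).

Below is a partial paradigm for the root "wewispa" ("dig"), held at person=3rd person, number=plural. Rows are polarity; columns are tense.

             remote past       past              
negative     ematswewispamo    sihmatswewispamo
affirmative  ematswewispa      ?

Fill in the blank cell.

Attach person 3rd person ats- → atswewispa.
Attach number plural m- → matswewispa.
Attach polarity affirmative -a → matswewispaa.
Attach tense past sih- → sihmatswewispaa.
Nasal assimilation: no change.
Apply vowel deletion: sihmatswewispaa → sihmatswewispa.

sihmatswewispa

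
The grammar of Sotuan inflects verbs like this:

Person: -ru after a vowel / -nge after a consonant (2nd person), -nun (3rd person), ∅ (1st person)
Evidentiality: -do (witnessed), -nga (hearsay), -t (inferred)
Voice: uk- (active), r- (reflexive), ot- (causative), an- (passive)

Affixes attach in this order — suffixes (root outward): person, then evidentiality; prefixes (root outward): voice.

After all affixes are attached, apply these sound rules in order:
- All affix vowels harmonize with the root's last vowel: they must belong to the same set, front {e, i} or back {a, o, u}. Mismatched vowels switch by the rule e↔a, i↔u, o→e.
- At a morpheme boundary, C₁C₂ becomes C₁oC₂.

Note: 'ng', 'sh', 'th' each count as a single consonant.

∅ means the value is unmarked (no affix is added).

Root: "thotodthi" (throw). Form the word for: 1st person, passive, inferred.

enothotodthit

Attach voice passive an- → anthotodthi.
person = 1st person: zero marking, form stays anthotodthi.
Attach evidentiality inferred -t → anthotodthit.
Apply vowel harmony: anthotodthit → enthotodthit.
Apply epenthesis: enthotodthit → enothotodthit.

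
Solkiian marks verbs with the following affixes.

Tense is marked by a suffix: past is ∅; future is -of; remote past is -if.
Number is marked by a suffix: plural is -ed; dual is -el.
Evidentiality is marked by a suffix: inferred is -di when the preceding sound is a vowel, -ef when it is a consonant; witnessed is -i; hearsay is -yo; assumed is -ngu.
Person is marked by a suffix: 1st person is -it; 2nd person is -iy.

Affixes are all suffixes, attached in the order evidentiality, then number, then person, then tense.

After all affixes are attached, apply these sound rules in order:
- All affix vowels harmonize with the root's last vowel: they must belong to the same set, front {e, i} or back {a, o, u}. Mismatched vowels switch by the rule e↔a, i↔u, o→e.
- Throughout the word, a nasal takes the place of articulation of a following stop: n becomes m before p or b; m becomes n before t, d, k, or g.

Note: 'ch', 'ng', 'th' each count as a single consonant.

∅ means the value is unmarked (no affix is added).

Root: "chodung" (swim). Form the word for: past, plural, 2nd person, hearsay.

Attach evidentiality hearsay -yo → chodungyo.
Attach number plural -ed → chodungyoed.
Attach person 2nd person -iy → chodungyoediy.
tense = past: zero marking, form stays chodungyoediy.
Apply vowel harmony: chodungyoediy → chodungyoaduy.
Nasal assimilation: no change.

chodungyoaduy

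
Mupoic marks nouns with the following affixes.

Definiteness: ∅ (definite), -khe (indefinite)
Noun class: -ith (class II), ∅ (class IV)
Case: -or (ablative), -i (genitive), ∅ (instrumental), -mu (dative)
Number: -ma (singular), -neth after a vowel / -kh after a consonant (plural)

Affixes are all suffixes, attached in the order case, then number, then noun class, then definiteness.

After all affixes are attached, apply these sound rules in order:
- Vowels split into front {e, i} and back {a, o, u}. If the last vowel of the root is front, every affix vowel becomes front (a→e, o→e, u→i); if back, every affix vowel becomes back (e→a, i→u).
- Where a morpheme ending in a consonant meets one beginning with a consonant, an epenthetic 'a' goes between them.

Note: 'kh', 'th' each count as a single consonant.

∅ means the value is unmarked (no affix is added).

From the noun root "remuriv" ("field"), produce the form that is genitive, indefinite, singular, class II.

Attach case genitive -i → remurivi.
Attach number singular -ma → remurivima.
Attach noun class class II -ith → remurivimaith.
Attach definiteness indefinite -khe → remurivimaithkhe.
Apply vowel harmony: remurivimaithkhe → remurivimeithkhe.
Apply epenthesis: remurivimeithkhe → remurivimeithakhe.

remurivimeithakhe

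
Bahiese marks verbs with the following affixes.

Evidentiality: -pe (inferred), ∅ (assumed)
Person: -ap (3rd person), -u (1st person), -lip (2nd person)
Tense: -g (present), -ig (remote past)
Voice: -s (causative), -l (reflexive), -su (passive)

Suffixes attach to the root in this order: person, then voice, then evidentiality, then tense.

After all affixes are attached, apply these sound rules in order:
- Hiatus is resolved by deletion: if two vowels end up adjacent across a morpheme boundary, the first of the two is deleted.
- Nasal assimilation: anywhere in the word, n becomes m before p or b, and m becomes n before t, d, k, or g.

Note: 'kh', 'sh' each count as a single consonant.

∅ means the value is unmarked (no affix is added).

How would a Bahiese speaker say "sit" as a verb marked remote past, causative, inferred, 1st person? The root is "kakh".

Attach person 1st person -u → kakhu.
Attach voice causative -s → kakhus.
Attach evidentiality inferred -pe → kakhuspe.
Attach tense remote past -ig → kakhuspeig.
Apply vowel deletion: kakhuspeig → kakhuspig.
Nasal assimilation: no change.

kakhuspig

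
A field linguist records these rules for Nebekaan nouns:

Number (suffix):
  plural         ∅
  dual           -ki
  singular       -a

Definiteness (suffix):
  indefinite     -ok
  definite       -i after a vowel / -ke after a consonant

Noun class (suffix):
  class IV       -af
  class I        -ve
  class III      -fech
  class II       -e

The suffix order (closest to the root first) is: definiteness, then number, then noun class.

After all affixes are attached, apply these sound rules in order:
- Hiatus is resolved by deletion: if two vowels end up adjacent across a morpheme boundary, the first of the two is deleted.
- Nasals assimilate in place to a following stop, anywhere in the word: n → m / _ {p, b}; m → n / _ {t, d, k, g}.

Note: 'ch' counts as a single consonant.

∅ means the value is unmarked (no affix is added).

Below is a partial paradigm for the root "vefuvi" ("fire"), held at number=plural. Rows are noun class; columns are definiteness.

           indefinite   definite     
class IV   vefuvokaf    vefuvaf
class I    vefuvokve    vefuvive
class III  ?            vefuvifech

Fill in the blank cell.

vefuvokfech

Attach definiteness indefinite -ok → vefuviok.
number = plural: zero marking, form stays vefuviok.
Attach noun class class III -fech → vefuviokfech.
Apply vowel deletion: vefuviokfech → vefuvokfech.
Nasal assimilation: no change.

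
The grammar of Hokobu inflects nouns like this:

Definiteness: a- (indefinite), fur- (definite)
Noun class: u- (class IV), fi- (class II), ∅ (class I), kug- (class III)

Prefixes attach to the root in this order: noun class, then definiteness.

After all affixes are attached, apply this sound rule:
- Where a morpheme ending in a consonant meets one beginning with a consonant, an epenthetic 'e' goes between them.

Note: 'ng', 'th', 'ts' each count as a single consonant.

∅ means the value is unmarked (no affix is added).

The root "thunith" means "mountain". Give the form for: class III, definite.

furekugethunith

Attach noun class class III kug- → kugthunith.
Attach definiteness definite fur- → furkugthunith.
Apply epenthesis: furkugthunith → furekugethunith.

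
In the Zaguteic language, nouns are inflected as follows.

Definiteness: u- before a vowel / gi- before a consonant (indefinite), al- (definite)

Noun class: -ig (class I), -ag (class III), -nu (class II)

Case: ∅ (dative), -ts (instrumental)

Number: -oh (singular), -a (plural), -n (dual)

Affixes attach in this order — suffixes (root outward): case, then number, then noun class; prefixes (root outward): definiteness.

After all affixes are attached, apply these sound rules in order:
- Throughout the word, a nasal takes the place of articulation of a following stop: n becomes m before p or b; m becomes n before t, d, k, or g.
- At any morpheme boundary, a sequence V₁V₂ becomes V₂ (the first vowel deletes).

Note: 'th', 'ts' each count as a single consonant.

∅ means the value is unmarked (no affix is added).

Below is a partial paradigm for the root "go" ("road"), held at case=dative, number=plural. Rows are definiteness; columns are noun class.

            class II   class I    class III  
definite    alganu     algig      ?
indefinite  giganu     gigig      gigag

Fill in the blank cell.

Attach definiteness definite al- → algo.
case = dative: zero marking, form stays algo.
Attach number plural -a → algoa.
Attach noun class class III -ag → algoaag.
Nasal assimilation: no change.
Apply vowel deletion: algoaag → algag.

algag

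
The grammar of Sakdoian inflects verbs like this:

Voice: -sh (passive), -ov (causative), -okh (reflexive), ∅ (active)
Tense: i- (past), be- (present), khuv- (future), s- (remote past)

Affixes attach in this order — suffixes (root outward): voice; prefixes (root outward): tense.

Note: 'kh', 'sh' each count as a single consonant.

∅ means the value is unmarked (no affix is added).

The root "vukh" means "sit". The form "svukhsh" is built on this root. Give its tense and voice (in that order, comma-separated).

remote past, passive

Segment: s-vukh-sh.
tense: s- → remote past.
voice: -sh → passive.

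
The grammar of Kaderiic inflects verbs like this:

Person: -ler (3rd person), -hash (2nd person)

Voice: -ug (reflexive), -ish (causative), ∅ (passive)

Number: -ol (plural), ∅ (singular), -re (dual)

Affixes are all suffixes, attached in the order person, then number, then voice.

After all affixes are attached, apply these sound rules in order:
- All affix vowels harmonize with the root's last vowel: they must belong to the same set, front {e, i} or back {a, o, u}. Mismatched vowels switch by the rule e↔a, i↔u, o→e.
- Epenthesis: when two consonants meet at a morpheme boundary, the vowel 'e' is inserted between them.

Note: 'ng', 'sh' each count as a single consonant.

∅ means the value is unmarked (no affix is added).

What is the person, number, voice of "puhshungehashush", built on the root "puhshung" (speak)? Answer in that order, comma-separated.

2nd person, singular, causative

Segment: puhshung-hash-ish.
person: -hash → 2nd person.
number: ∅ → singular.
voice: -ish → causative.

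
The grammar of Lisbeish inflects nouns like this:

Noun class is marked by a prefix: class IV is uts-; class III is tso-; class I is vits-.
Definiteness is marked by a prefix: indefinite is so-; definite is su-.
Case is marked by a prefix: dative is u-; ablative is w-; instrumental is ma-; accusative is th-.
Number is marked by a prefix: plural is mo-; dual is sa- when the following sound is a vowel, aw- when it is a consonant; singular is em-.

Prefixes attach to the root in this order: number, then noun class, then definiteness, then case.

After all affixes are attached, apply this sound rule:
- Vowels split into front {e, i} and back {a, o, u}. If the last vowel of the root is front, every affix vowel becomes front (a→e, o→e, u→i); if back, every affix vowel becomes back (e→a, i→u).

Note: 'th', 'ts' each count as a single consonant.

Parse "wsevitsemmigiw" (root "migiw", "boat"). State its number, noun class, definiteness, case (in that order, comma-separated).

singular, class I, indefinite, ablative

Segment: w-so-vits-em-migiw.
number: em- → singular.
noun class: vits- → class I.
definiteness: so- → indefinite.
case: w- → ablative.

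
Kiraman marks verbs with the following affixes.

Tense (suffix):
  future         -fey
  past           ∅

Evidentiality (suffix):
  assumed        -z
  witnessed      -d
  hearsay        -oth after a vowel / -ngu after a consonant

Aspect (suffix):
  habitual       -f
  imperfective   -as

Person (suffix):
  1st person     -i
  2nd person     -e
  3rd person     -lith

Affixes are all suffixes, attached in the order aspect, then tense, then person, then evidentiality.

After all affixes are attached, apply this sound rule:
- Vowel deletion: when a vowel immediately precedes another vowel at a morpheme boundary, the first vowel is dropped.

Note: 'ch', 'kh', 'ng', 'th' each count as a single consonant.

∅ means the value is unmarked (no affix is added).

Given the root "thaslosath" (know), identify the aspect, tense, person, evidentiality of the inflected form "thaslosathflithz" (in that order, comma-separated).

habitual, past, 3rd person, assumed

Segment: thaslosath-f-lith-z.
aspect: -f → habitual.
tense: ∅ → past.
person: -lith → 3rd person.
evidentiality: -z → assumed.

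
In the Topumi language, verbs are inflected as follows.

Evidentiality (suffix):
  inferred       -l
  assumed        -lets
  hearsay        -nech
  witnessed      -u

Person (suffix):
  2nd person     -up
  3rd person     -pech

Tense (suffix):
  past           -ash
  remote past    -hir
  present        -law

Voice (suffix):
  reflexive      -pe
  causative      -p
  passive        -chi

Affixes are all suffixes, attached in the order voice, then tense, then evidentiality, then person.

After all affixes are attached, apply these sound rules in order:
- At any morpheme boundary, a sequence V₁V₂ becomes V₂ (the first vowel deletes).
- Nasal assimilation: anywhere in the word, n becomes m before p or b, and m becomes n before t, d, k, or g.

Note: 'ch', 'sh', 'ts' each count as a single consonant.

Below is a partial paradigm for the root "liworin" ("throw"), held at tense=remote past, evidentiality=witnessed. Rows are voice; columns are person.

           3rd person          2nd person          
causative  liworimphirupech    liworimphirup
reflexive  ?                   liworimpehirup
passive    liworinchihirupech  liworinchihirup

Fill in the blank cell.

liworimpehirupech

Attach voice reflexive -pe → liworinpe.
Attach tense remote past -hir → liworinpehir.
Attach evidentiality witnessed -u → liworinpehiru.
Attach person 3rd person -pech → liworinpehirupech.
Vowel deletion: no change.
Apply nasal assimilation: liworinpehirupech → liworimpehirupech.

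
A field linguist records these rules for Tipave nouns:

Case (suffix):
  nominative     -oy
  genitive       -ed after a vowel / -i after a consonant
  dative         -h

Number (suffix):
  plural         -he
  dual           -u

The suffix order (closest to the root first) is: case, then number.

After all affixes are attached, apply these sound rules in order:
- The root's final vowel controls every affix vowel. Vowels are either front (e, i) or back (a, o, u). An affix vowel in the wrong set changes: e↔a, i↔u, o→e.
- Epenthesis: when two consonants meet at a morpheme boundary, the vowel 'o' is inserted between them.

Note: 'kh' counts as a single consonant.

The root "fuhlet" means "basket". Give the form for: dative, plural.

fuhletohohe

Attach case dative -h → fuhleth.
Attach number plural -he → fuhlethhe.
Vowel harmony: no change.
Apply epenthesis: fuhlethhe → fuhletohohe.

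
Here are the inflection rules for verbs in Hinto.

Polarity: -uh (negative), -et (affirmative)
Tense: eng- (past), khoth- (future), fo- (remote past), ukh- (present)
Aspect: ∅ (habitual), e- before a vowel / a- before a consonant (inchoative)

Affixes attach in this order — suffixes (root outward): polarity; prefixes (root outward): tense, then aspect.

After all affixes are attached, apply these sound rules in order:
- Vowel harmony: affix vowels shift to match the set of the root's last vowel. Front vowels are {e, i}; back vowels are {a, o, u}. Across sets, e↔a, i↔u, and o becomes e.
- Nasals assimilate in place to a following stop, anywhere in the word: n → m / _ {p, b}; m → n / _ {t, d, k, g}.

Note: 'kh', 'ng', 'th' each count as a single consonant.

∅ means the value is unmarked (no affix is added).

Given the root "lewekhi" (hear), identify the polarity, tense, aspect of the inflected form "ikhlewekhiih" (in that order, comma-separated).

Segment: ukh-lewekhi-uh.
polarity: -uh → negative.
tense: ukh- → present.
aspect: ∅ → habitual.

negative, present, habitual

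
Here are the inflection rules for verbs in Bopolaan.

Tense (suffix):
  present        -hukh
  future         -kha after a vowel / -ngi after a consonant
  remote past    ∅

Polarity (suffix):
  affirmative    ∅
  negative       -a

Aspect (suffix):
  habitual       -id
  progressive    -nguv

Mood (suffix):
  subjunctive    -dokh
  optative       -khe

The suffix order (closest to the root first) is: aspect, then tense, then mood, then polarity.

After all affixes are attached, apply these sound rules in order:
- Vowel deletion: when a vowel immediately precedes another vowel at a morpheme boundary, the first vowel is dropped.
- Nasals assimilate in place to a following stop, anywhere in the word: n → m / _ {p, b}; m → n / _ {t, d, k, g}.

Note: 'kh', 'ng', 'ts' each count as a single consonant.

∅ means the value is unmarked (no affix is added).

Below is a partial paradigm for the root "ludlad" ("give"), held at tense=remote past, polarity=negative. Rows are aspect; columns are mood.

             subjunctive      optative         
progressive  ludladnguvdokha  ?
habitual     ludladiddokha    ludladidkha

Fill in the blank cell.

ludladnguvkha

Attach aspect progressive -nguv → ludladnguv.
tense = remote past: zero marking, form stays ludladnguv.
Attach mood optative -khe → ludladnguvkhe.
Attach polarity negative -a → ludladnguvkhea.
Apply vowel deletion: ludladnguvkhea → ludladnguvkha.
Nasal assimilation: no change.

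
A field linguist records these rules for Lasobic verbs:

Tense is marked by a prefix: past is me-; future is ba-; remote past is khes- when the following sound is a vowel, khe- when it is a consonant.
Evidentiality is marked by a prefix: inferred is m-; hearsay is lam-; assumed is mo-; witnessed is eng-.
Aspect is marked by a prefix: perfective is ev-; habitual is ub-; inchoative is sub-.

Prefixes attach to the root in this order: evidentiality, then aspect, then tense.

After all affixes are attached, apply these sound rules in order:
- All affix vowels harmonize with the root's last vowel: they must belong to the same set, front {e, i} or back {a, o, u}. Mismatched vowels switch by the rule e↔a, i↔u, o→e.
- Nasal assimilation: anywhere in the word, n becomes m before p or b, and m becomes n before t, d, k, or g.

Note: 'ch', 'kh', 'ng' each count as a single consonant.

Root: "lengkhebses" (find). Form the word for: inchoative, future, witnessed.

Attach evidentiality witnessed eng- → englengkhebses.
Attach aspect inchoative sub- → subenglengkhebses.
Attach tense future ba- → basubenglengkhebses.
Apply vowel harmony: basubenglengkhebses → besibenglengkhebses.
Nasal assimilation: no change.

besibenglengkhebses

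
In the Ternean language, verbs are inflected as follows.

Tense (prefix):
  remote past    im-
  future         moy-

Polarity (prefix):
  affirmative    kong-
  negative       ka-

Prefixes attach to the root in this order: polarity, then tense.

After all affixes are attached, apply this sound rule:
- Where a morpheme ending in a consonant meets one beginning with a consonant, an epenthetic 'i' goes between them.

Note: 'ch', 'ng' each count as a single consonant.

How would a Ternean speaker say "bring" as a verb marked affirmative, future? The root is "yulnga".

Attach polarity affirmative kong- → kongyulnga.
Attach tense future moy- → moykongyulnga.
Apply epenthesis: moykongyulnga → moyikongiyulnga.

moyikongiyulnga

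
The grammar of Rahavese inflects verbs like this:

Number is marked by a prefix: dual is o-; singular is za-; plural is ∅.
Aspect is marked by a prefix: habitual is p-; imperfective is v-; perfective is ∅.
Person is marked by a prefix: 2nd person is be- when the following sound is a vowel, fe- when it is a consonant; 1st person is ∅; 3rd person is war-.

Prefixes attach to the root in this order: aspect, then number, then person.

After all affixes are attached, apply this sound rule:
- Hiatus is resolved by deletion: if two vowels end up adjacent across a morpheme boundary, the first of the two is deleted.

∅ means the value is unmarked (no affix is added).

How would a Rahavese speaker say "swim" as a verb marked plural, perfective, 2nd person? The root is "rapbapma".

ferapbapma

aspect = perfective: zero marking, form stays rapbapma.
number = plural: zero marking, form stays rapbapma.
Attach person 2nd person fe- (before consonant 'r') → ferapbapma.
Vowel deletion: no change.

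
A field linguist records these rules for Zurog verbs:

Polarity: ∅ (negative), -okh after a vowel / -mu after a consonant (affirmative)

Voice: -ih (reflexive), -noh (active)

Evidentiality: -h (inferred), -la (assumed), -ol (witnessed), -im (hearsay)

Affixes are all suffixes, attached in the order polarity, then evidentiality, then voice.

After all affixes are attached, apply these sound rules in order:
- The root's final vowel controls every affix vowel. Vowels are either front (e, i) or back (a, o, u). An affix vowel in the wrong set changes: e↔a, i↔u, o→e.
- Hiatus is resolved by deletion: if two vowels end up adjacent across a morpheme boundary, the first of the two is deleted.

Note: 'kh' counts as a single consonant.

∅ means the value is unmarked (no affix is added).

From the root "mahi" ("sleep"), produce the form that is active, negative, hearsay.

mahimneh

polarity = negative: zero marking, form stays mahi.
Attach evidentiality hearsay -im → mahiim.
Attach voice active -noh → mahiimnoh.
Apply vowel harmony: mahiimnoh → mahiimneh.
Apply vowel deletion: mahiimneh → mahimneh.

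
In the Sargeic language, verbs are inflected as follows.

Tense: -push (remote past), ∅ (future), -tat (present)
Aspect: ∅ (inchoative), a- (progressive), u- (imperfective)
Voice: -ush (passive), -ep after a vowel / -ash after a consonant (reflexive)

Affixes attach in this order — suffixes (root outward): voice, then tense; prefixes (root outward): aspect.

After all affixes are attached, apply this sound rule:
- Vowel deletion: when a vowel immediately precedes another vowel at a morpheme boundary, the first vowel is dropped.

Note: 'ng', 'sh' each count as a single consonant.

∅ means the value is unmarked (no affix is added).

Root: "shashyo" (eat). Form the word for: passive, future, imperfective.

Attach voice passive -ush → shashyoush.
Attach aspect imperfective u- → ushashyoush.
tense = future: zero marking, form stays ushashyoush.
Apply vowel deletion: ushashyoush → ushashyush.

ushashyush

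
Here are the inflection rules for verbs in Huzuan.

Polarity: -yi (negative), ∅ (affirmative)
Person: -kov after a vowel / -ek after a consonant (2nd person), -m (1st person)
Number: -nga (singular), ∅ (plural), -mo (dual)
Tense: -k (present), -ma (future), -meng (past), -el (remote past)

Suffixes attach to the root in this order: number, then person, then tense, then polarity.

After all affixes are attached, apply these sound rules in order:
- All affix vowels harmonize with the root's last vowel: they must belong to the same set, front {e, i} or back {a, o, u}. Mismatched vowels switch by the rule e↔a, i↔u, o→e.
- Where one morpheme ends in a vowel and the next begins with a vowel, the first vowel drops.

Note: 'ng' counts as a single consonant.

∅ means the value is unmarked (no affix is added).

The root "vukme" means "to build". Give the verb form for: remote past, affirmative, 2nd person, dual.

Attach number dual -mo → vukmemo.
Attach person 2nd person -kov (after vowel 'o') → vukmemokov.
Attach tense remote past -el → vukmemokovel.
polarity = affirmative: zero marking, form stays vukmemokovel.
Apply vowel harmony: vukmemokovel → vukmemekevel.
Vowel deletion: no change.

vukmemekevel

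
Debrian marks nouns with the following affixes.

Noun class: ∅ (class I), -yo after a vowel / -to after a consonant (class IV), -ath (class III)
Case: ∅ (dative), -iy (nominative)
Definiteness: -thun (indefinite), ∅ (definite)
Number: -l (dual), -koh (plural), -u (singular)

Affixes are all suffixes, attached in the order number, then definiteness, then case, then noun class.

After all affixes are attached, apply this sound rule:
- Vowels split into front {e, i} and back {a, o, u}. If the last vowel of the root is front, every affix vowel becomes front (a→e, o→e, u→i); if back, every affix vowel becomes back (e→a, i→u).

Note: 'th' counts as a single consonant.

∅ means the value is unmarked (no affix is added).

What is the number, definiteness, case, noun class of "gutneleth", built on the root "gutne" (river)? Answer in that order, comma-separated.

Segment: gutne-l-ath.
number: -l → dual.
definiteness: ∅ → definite.
case: ∅ → dative.
noun class: -ath → class III.

dual, definite, dative, class III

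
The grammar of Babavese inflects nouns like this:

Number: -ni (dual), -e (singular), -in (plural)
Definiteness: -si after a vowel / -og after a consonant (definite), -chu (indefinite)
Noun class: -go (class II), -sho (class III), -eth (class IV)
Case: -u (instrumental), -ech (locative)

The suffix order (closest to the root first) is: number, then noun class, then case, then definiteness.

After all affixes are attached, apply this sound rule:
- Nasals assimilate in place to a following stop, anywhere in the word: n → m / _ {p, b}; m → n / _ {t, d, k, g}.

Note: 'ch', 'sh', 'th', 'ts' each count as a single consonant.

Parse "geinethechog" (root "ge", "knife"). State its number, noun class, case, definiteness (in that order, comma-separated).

Segment: ge-in-eth-ech-og.
number: -in → plural.
noun class: -eth → class IV.
case: -ech → locative.
definiteness: -si/og → definite.

plural, class IV, locative, definite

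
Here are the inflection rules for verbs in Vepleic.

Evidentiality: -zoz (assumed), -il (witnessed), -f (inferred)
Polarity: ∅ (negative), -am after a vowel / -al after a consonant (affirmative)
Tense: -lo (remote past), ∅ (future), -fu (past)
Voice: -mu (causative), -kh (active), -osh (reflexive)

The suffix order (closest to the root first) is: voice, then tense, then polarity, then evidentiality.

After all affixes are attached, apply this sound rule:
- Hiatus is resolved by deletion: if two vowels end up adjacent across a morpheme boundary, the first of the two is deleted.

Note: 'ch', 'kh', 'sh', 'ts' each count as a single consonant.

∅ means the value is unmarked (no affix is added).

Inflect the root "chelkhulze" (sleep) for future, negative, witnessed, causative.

chelkhulzemil

Attach voice causative -mu → chelkhulzemu.
tense = future: zero marking, form stays chelkhulzemu.
polarity = negative: zero marking, form stays chelkhulzemu.
Attach evidentiality witnessed -il → chelkhulzemuil.
Apply vowel deletion: chelkhulzemuil → chelkhulzemil.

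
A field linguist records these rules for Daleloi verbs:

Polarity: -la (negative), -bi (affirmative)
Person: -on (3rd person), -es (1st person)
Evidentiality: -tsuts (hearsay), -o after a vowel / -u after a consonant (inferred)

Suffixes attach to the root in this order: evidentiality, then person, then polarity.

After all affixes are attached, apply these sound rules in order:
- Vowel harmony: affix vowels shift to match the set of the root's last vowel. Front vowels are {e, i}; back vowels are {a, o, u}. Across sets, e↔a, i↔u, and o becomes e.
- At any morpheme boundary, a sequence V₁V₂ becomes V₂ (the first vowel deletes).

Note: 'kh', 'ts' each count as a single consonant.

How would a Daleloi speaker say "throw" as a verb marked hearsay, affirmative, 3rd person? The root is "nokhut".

nokhuttsutsonbu

Attach evidentiality hearsay -tsuts → nokhuttsuts.
Attach person 3rd person -on → nokhuttsutson.
Attach polarity affirmative -bi → nokhuttsutsonbi.
Apply vowel harmony: nokhuttsutsonbi → nokhuttsutsonbu.
Vowel deletion: no change.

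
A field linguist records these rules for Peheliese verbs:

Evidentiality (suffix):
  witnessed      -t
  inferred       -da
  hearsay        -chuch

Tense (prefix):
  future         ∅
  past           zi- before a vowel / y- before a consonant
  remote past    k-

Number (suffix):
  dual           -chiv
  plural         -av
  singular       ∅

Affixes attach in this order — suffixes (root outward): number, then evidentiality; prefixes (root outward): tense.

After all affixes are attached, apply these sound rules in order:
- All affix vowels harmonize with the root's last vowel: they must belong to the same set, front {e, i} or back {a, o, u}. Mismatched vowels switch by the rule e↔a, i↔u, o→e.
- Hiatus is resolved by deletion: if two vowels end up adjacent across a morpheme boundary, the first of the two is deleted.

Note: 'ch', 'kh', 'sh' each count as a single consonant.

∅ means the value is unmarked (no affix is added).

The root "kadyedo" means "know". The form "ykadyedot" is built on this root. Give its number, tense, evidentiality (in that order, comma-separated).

Segment: y-kadyedo-t.
number: ∅ → singular.
tense: zi/y- → past.
evidentiality: -t → witnessed.

singular, past, witnessed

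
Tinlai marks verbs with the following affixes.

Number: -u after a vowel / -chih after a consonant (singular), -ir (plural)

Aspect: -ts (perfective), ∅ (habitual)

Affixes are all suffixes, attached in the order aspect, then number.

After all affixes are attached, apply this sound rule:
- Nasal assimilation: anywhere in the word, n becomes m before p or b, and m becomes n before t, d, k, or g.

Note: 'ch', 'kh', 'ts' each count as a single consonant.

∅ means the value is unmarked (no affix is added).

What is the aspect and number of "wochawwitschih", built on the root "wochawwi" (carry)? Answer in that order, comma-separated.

Segment: wochawwi-ts-chih.
aspect: -ts → perfective.
number: -u/chih → singular.

perfective, singular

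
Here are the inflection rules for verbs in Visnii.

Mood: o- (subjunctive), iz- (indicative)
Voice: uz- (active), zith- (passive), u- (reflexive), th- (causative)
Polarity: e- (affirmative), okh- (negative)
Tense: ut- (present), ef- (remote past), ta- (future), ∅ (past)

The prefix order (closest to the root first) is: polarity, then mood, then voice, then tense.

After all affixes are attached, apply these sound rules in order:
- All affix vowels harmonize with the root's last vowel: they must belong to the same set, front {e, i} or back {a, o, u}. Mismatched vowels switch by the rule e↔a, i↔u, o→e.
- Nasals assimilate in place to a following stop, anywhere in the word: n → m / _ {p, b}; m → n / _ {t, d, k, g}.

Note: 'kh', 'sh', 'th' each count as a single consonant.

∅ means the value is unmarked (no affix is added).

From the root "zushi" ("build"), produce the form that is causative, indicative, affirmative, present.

itthizezushi

Attach polarity affirmative e- → ezushi.
Attach mood indicative iz- → izezushi.
Attach voice causative th- → thizezushi.
Attach tense present ut- → utthizezushi.
Apply vowel harmony: utthizezushi → itthizezushi.
Nasal assimilation: no change.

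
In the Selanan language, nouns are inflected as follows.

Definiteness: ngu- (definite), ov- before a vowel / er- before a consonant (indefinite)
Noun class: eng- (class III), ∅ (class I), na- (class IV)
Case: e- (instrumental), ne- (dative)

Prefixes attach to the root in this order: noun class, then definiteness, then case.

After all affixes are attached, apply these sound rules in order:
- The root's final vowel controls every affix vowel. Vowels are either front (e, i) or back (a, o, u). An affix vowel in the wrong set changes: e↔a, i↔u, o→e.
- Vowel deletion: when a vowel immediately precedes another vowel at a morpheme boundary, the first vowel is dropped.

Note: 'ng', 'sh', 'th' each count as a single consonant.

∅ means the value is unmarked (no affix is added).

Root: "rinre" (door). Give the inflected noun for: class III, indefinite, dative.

nevengrinre

Attach noun class class III eng- → engrinre.
Attach definiteness indefinite ov- (before vowel 'e') → ovengrinre.
Attach case dative ne- → neovengrinre.
Apply vowel harmony: neovengrinre → neevengrinre.
Apply vowel deletion: neevengrinre → nevengrinre.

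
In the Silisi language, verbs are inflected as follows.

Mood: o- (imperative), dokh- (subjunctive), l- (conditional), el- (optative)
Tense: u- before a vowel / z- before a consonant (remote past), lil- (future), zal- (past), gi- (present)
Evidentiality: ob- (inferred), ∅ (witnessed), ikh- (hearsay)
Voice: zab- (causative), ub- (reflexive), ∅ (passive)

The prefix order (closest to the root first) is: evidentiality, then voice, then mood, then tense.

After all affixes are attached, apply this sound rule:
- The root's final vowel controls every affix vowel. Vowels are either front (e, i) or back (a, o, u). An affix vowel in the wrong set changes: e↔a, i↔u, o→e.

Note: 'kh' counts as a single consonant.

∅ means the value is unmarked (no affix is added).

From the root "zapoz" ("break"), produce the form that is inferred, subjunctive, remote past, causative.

zdokhzabobzapoz

Attach evidentiality inferred ob- → obzapoz.
Attach voice causative zab- → zabobzapoz.
Attach mood subjunctive dokh- → dokhzabobzapoz.
Attach tense remote past z- (before consonant 'd') → zdokhzabobzapoz.
Vowel harmony: no change.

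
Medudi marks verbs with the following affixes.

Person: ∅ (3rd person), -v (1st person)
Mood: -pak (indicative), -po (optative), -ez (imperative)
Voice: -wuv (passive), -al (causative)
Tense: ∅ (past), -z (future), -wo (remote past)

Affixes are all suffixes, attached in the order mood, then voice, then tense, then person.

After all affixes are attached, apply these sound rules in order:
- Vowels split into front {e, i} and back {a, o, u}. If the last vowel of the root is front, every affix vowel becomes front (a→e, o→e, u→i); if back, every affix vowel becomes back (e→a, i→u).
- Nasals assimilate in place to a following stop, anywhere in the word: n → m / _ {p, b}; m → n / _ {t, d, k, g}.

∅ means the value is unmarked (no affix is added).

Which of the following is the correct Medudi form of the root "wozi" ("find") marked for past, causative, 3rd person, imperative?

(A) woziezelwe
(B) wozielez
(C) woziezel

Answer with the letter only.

C

Attach mood imperative -ez → woziez.
Attach voice causative -al → woziezal.
tense = past: zero marking, form stays woziezal.
person = 3rd person: zero marking, form stays woziezal.
Apply vowel harmony: woziezal → woziezel.
Nasal assimilation: no change.
So the correct form is woziezel, option (C).
(A) woziezelwe is wrong: it uses remote past instead of past for tense.
(B) wozielez is wrong: it has the affixes in the wrong order.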